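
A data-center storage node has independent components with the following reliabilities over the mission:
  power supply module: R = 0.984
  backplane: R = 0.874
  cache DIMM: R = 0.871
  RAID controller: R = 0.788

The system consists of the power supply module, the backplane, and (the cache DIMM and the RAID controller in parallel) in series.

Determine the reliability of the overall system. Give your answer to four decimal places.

0.8365

Parallel (cache DIMM and RAID controller): 1 − (1 − 0.871000)(1 − 0.788000) = 0.972652
Series (power supply module, backplane, and [0.972652]): 0.984000 × 0.874000 × 0.972652 = 0.8365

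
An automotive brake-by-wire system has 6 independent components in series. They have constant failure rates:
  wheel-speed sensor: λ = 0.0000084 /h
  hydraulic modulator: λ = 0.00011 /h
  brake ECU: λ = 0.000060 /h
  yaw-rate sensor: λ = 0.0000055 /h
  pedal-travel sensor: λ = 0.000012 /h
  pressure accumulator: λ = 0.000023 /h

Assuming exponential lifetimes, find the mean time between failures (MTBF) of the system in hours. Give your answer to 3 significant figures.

4570

Series of exponential components: λ_sys = Σ λ_i
λ_sys = 0.0000084 + 0.00011 + 0.000060 + 0.0000055 + 0.000012 + 0.000023 = 2.1890e-04 /h
MTBF = 1 / λ_sys = 4570 h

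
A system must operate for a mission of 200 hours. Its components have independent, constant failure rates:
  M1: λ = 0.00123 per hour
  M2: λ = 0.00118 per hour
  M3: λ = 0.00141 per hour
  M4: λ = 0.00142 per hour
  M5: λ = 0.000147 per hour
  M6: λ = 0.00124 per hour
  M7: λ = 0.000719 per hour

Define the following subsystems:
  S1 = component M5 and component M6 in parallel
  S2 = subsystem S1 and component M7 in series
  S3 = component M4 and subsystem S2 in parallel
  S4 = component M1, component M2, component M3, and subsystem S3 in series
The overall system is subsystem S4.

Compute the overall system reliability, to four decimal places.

0.4497

R(M1) = exp(−0.00123 × 200) = 0.781922
R(M2) = exp(−0.00118 × 200) = 0.789781
R(M3) = exp(−0.00141 × 200) = 0.754274
R(M4) = exp(−0.00142 × 200) = 0.752767
R(M5) = exp(−0.000147 × 200) = 0.971028
R(M6) = exp(−0.00124 × 200) = 0.780360
R(M7) = exp(−0.000719 × 200) = 0.866061
Parallel (M5 and M6): 1 − (1 − 0.971028)(1 − 0.780360) = 0.993637
Series ([0.993637] and M7): 0.993637 × 0.866061 = 0.860550
Parallel (M4 and [0.860550]): 1 − (1 − 0.752767)(1 − 0.860550) = 0.965523
Series (M1, M2, M3, and [0.965523]): 0.781922 × 0.789781 × 0.754274 × 0.965523 = 0.4497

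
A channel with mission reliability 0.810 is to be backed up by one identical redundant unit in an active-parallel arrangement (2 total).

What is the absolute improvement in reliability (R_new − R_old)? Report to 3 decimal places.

R_before = 0.810
R_after = 1 − (1 − 0.810)^2 = 0.964
ΔR = 0.964 − 0.810 = 0.154

0.154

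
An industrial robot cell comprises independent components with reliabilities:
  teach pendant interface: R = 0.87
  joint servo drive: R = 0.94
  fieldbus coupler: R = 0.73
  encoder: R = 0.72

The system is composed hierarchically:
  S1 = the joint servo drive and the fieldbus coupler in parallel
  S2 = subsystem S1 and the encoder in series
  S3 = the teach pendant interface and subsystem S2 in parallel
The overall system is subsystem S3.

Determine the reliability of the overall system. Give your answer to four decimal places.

0.9621

Parallel (joint servo drive and fieldbus coupler): 1 − (1 − 0.940000)(1 − 0.730000) = 0.983800
Series ([0.983800] and encoder): 0.983800 × 0.720000 = 0.708336
Parallel (teach pendant interface and [0.708336]): 1 − (1 − 0.870000)(1 − 0.708336) = 0.9621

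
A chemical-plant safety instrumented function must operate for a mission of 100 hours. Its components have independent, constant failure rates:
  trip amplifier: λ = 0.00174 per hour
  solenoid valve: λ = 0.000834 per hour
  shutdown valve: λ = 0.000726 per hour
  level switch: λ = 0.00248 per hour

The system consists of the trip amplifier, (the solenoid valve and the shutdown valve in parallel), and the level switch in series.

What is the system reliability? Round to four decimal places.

0.6521

R(trip amplifier) = exp(−0.00174 × 100) = 0.840297
R(solenoid valve) = exp(−0.000834 × 100) = 0.919983
R(shutdown valve) = exp(−0.000726 × 100) = 0.929973
R(level switch) = exp(−0.00248 × 100) = 0.780360
Parallel (solenoid valve and shutdown valve): 1 − (1 − 0.919983)(1 − 0.929973) = 0.994397
Series (trip amplifier, [0.994397], and level switch): 0.840297 × 0.994397 × 0.780360 = 0.6521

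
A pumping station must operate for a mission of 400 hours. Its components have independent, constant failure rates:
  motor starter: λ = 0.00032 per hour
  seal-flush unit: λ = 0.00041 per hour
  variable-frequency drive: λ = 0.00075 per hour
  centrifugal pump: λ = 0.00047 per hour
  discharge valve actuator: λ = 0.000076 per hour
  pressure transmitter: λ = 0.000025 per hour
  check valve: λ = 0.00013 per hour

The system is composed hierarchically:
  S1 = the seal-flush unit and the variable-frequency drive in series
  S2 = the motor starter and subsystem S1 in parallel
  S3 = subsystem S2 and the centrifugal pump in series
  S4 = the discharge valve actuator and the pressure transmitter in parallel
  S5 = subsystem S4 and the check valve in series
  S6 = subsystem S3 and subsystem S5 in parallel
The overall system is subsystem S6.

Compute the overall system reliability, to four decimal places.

0.9894

R(motor starter) = exp(−0.00032 × 400) = 0.879853
R(seal-flush unit) = exp(−0.00041 × 400) = 0.848742
R(variable-frequency drive) = exp(−0.00075 × 400) = 0.740818
R(centrifugal pump) = exp(−0.00047 × 400) = 0.828615
R(discharge valve actuator) = exp(−0.000076 × 400) = 0.970057
R(pressure transmitter) = exp(−0.000025 × 400) = 0.990050
R(check valve) = exp(−0.00013 × 400) = 0.949329
Series (seal-flush unit and variable-frequency drive): 0.848742 × 0.740818 = 0.628763
Parallel (motor starter and [0.628763]): 1 − (1 − 0.879853)(1 − 0.628763) = 0.955397
Series ([0.955397] and centrifugal pump): 0.955397 × 0.828615 = 0.791656
Parallel (discharge valve actuator and pressure transmitter): 1 − (1 − 0.970057)(1 − 0.990050) = 0.999702
Series ([0.999702] and check valve): 0.999702 × 0.949329 = 0.949046
Parallel ([0.791656] and [0.949046]): 1 − (1 − 0.791656)(1 − 0.949046) = 0.9894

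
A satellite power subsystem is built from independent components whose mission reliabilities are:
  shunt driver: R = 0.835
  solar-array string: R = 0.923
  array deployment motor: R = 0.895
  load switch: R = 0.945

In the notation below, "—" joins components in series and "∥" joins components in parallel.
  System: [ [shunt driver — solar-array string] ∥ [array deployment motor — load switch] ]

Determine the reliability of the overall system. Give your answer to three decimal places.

Series (shunt driver and solar-array string): 0.83500 × 0.92300 = 0.77071
Series (array deployment motor and load switch): 0.89500 × 0.94500 = 0.84578
Parallel ([0.77071] and [0.84578]): 1 − (1 − 0.77071)(1 − 0.84578) = 0.965

0.965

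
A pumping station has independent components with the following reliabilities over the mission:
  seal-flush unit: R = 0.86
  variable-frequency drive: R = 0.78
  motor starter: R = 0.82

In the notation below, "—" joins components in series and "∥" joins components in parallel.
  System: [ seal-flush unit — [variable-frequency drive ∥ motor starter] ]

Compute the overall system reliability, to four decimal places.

0.8259

Parallel (variable-frequency drive and motor starter): 1 − (1 − 0.780000)(1 − 0.820000) = 0.960400
Series (seal-flush unit and [0.960400]): 0.860000 × 0.960400 = 0.8259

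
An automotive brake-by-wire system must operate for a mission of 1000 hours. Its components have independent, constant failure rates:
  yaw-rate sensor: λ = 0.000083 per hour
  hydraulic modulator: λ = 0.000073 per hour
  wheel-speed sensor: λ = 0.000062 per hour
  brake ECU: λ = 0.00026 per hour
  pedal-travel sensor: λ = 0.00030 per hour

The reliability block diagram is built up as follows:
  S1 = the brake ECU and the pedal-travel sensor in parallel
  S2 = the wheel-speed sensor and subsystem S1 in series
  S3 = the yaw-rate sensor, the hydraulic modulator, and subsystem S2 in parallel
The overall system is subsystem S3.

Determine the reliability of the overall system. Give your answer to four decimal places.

0.9994

R(yaw-rate sensor) = exp(−0.000083 × 1000) = 0.920351
R(hydraulic modulator) = exp(−0.000073 × 1000) = 0.929601
R(wheel-speed sensor) = exp(−0.000062 × 1000) = 0.939883
R(brake ECU) = exp(−0.00026 × 1000) = 0.771052
R(pedal-travel sensor) = exp(−0.00030 × 1000) = 0.740818
Parallel (brake ECU and pedal-travel sensor): 1 − (1 − 0.771052)(1 − 0.740818) = 0.940661
Series (wheel-speed sensor and [0.940661]): 0.939883 × 0.940661 = 0.884111
Parallel (yaw-rate sensor, hydraulic modulator, and [0.884111]): 1 − (1 − 0.920351)(1 − 0.929601)(1 − 0.884111) = 0.9994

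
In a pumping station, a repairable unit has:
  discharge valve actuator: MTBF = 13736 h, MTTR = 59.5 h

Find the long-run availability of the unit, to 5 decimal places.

0.99569

A(discharge valve actuator) = MTBF/(MTBF+MTTR) = 13736/(13736+59.5) = 0.99569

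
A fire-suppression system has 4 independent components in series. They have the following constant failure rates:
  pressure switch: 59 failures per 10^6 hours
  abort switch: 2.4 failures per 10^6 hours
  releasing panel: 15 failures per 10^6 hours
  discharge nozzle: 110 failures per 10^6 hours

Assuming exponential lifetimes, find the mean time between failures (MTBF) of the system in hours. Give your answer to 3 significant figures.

Series of exponential components: λ_sys = Σ λ_i
λ_sys = 0.000059 + 0.0000024 + 0.000015 + 0.00011 = 1.8640e-04 /h
MTBF = 1 / λ_sys = 5360 h

5360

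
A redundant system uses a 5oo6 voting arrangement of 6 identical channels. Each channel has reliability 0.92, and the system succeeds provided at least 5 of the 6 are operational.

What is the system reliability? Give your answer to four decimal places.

0.9227

R = Σ_{i=5}^{6} C(6,i) p^i (1−p)^{6−i} with p = 0.92
C(6,5)·0.92^5·0.08^1 = 0.316359
C(6,6)·0.92^6·0.08^0 = 0.606355
Sum = 0.9227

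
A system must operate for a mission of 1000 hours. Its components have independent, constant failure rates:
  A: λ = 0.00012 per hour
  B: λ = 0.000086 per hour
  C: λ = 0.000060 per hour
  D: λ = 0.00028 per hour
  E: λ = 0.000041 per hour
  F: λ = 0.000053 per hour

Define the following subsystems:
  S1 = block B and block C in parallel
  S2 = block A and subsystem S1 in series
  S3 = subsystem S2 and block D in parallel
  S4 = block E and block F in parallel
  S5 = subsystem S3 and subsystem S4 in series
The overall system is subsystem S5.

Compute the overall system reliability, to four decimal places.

0.9693

R(A) = exp(−0.00012 × 1000) = 0.886920
R(B) = exp(−0.000086 × 1000) = 0.917594
R(C) = exp(−0.000060 × 1000) = 0.941765
R(D) = exp(−0.00028 × 1000) = 0.755784
R(E) = exp(−0.000041 × 1000) = 0.959829
R(F) = exp(−0.000053 × 1000) = 0.948380
Parallel (B and C): 1 − (1 − 0.917594)(1 − 0.941765) = 0.995201
Series (A and [0.995201]): 0.886920 × 0.995201 = 0.882664
Parallel ([0.882664] and D): 1 − (1 − 0.882664)(1 − 0.755784) = 0.971345
Parallel (E and F): 1 − (1 − 0.959829)(1 − 0.948380) = 0.997926
Series ([0.971345] and [0.997926]): 0.971345 × 0.997926 = 0.9693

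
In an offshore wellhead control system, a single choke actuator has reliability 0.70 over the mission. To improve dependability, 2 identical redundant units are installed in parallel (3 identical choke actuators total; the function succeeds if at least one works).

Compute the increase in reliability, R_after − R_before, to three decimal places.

0.273

R_before = 0.70
R_after = 1 − (1 − 0.70)^3 = 0.973
ΔR = 0.973 − 0.70 = 0.273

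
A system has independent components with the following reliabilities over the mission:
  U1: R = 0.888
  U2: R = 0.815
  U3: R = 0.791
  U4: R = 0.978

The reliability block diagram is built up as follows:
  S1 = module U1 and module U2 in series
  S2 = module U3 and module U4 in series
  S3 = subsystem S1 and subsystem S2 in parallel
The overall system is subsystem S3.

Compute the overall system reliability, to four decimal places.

0.9374

Series (U1 and U2): 0.888000 × 0.815000 = 0.723720
Series (U3 and U4): 0.791000 × 0.978000 = 0.773598
Parallel ([0.723720] and [0.773598]): 1 − (1 − 0.723720)(1 − 0.773598) = 0.9374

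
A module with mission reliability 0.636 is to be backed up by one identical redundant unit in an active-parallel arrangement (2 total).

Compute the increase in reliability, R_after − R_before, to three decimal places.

R_before = 0.636
R_after = 1 − (1 − 0.636)^2 = 0.868
ΔR = 0.868 − 0.636 = 0.232

0.232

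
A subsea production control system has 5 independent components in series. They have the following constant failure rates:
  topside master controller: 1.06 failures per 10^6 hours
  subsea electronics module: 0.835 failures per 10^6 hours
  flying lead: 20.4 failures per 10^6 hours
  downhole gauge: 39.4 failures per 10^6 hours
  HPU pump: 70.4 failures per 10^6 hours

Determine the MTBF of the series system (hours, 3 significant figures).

Series of exponential components: λ_sys = Σ λ_i
λ_sys = 0.00000106 + 0.000000835 + 0.0000204 + 0.0000394 + 0.0000704 = 1.3210e-04 /h
MTBF = 1 / λ_sys = 7570 h

7570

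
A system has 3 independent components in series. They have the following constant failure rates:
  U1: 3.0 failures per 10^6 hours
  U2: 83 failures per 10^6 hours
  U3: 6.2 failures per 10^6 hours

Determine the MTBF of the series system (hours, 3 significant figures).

Series of exponential components: λ_sys = Σ λ_i
λ_sys = 0.0000030 + 0.000083 + 0.0000062 = 9.2200e-05 /h
MTBF = 1 / λ_sys = 10800 h

10800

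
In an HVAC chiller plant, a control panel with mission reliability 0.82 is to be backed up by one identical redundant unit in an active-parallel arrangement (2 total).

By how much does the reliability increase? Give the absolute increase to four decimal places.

0.1476

R_before = 0.82
R_after = 1 − (1 − 0.82)^2 = 0.9676
ΔR = 0.9676 − 0.82 = 0.1476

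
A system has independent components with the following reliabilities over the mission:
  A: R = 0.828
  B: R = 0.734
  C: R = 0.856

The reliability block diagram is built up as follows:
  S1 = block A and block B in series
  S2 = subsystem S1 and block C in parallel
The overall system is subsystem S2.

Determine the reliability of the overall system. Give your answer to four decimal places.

Series (A and B): 0.828000 × 0.734000 = 0.607752
Parallel ([0.607752] and C): 1 − (1 − 0.607752)(1 − 0.856000) = 0.9435

0.9435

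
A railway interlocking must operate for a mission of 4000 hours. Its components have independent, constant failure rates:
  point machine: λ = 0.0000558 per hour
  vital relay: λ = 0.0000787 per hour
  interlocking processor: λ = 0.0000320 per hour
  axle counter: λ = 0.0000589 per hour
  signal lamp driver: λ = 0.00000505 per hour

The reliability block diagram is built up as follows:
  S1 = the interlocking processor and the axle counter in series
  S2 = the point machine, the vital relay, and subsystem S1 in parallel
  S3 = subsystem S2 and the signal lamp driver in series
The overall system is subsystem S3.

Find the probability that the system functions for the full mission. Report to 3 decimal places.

R(point machine) = exp(−0.0000558 × 4000) = 0.79995
R(vital relay) = exp(−0.0000787 × 4000) = 0.72993
R(interlocking processor) = exp(−0.0000320 × 4000) = 0.87985
R(axle counter) = exp(−0.0000589 × 4000) = 0.79010
R(signal lamp driver) = exp(−0.00000505 × 4000) = 0.98000
Series (interlocking processor and axle counter): 0.87985 × 0.79010 = 0.69517
Parallel (point machine, vital relay, and [0.69517]): 1 − (1 − 0.79995)(1 − 0.72993)(1 − 0.69517) = 0.98353
Series ([0.98353] and signal lamp driver): 0.98353 × 0.98000 = 0.964

0.964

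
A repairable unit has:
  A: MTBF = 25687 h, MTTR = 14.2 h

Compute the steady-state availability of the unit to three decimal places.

A(A) = MTBF/(MTBF+MTTR) = 25687/(25687+14.2) = 0.999

0.999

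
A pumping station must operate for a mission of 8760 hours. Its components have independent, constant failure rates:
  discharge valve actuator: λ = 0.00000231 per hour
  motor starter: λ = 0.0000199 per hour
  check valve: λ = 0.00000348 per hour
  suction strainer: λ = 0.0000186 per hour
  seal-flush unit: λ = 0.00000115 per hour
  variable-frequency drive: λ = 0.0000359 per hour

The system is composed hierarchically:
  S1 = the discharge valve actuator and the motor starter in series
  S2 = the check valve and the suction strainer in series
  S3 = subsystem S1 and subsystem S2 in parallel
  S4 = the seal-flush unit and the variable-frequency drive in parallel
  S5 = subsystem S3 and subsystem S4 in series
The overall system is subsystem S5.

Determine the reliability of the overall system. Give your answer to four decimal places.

R(discharge valve actuator) = exp(−0.00000231 × 8760) = 0.979968
R(motor starter) = exp(−0.0000199 × 8760) = 0.840025
R(check valve) = exp(−0.00000348 × 8760) = 0.969975
R(suction strainer) = exp(−0.0000186 × 8760) = 0.849646
R(seal-flush unit) = exp(−0.00000115 × 8760) = 0.989977
R(variable-frequency drive) = exp(−0.0000359 × 8760) = 0.730166
Series (discharge valve actuator and motor starter): 0.979968 × 0.840025 = 0.823198
Series (check valve and suction strainer): 0.969975 × 0.849646 = 0.824135
Parallel ([0.823198] and [0.824135]): 1 − (1 − 0.823198)(1 − 0.824135) = 0.968907
Parallel (seal-flush unit and variable-frequency drive): 1 − (1 − 0.989977)(1 − 0.730166) = 0.997295
Series ([0.968907] and [0.997295]): 0.968907 × 0.997295 = 0.9663

0.9663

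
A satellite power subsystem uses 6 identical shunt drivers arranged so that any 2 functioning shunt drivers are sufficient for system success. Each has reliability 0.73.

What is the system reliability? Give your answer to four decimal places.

R = Σ_{i=2}^{6} C(6,i) p^i (1−p)^{6−i} with p = 0.73
C(6,2)·0.73^2·0.27^4 = 0.042481
C(6,3)·0.73^3·0.27^3 = 0.153140
C(6,4)·0.73^4·0.27^2 = 0.310535
C(6,5)·0.73^5·0.27^1 = 0.335838
C(6,6)·0.73^6·0.27^0 = 0.151334
Sum = 0.9933

0.9933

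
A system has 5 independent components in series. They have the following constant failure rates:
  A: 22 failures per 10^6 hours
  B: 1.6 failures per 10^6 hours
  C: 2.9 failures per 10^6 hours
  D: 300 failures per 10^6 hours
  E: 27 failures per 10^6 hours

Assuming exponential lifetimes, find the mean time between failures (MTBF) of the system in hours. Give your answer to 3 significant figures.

Series of exponential components: λ_sys = Σ λ_i
λ_sys = 0.000022 + 0.0000016 + 0.0000029 + 0.00030 + 0.000027 = 3.5350e-04 /h
MTBF = 1 / λ_sys = 2830 h

2830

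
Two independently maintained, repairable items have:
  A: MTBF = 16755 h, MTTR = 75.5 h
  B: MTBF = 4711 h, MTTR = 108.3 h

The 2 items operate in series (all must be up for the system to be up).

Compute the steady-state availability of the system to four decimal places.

A(A) = MTBF/(MTBF+MTTR) = 16755/(16755+75.5) = 0.995514
A(B) = MTBF/(MTBF+MTTR) = 4711/(4711+108.3) = 0.977528
Series availability: 0.995514 × 0.977528 = 0.9731

0.9731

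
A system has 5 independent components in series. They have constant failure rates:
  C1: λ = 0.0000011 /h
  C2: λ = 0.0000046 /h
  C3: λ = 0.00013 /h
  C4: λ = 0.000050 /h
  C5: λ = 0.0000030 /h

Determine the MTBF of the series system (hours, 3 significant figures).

5300

Series of exponential components: λ_sys = Σ λ_i
λ_sys = 0.0000011 + 0.0000046 + 0.00013 + 0.000050 + 0.0000030 = 1.8870e-04 /h
MTBF = 1 / λ_sys = 5300 h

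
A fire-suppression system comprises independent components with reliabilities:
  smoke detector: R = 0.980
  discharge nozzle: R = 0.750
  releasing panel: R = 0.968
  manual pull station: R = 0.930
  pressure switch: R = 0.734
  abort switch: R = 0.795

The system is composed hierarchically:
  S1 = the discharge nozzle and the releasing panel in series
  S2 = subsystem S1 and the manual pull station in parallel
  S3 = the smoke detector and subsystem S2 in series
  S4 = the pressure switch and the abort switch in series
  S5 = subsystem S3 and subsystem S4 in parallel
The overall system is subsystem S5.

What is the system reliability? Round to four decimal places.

Series (discharge nozzle and releasing panel): 0.750000 × 0.968000 = 0.726000
Parallel ([0.726000] and manual pull station): 1 − (1 − 0.726000)(1 − 0.930000) = 0.980820
Series (smoke detector and [0.980820]): 0.980000 × 0.980820 = 0.961204
Series (pressure switch and abort switch): 0.734000 × 0.795000 = 0.583530
Parallel ([0.961204] and [0.583530]): 1 − (1 − 0.961204)(1 − 0.583530) = 0.9838

0.9838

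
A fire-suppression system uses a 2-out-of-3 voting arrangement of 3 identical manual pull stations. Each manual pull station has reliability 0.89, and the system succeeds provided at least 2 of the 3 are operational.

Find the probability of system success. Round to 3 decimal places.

0.966

R = Σ_{i=2}^{3} C(3,i) p^i (1−p)^{3−i} with p = 0.89
C(3,2)·0.89^2·0.11^1 = 0.26139
C(3,3)·0.89^3·0.11^0 = 0.70497
Sum = 0.966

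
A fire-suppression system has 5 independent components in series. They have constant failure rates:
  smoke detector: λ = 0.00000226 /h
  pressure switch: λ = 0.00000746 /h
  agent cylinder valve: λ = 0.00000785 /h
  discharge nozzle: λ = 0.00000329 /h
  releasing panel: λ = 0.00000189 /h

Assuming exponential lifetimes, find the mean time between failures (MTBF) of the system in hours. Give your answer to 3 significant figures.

44000

Series of exponential components: λ_sys = Σ λ_i
λ_sys = 0.00000226 + 0.00000746 + 0.00000785 + 0.00000329 + 0.00000189 = 2.2750e-05 /h
MTBF = 1 / λ_sys = 44000 h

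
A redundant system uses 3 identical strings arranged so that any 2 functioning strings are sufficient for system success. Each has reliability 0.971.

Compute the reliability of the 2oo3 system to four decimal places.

R = Σ_{i=2}^{3} C(3,i) p^i (1−p)^{3−i} with p = 0.971
C(3,2)·0.971^2·0.029^1 = 0.082027
C(3,3)·0.971^3·0.029^0 = 0.915499
Sum = 0.9975

0.9975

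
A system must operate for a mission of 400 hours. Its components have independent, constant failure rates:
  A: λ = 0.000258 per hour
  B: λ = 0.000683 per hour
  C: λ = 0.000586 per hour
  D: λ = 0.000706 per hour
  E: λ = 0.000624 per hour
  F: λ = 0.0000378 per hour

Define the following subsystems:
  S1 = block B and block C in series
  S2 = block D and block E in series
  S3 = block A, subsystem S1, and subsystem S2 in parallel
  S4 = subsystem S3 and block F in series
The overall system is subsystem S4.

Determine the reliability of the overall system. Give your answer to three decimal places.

0.969

R(A) = exp(−0.000258 × 400) = 0.90195
R(B) = exp(−0.000683 × 400) = 0.76094
R(C) = exp(−0.000586 × 400) = 0.79105
R(D) = exp(−0.000706 × 400) = 0.75397
R(E) = exp(−0.000624 × 400) = 0.77911
R(F) = exp(−0.0000378 × 400) = 0.98499
Series (B and C): 0.76094 × 0.79105 = 0.60194
Series (D and E): 0.75397 × 0.77911 = 0.58743
Parallel (A, [0.60194], and [0.58743]): 1 − (1 − 0.90195)(1 − 0.60194)(1 − 0.58743) = 0.98390
Series ([0.98390] and F): 0.98390 × 0.98499 = 0.969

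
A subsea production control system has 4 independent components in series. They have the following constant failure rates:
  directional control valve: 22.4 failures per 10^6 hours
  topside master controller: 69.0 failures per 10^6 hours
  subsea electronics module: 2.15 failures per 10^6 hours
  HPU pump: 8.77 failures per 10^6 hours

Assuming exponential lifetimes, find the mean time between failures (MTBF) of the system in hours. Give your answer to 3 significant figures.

9770

Series of exponential components: λ_sys = Σ λ_i
λ_sys = 0.0000224 + 0.0000690 + 0.00000215 + 0.00000877 = 1.0232e-04 /h
MTBF = 1 / λ_sys = 9770 h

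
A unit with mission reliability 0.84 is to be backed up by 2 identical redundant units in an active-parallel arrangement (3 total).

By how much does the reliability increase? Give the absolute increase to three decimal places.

R_before = 0.84
R_after = 1 − (1 − 0.84)^3 = 0.996
ΔR = 0.996 − 0.84 = 0.156

0.156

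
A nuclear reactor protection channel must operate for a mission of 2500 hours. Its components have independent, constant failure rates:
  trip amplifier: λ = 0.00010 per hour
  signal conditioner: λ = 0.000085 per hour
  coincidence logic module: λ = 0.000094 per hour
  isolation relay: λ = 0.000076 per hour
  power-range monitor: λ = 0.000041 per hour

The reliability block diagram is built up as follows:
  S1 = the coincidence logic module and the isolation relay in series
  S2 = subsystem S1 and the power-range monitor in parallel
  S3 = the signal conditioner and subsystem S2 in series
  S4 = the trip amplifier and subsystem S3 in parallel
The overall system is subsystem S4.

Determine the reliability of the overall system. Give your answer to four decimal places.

0.9516

R(trip amplifier) = exp(−0.00010 × 2500) = 0.778801
R(signal conditioner) = exp(−0.000085 × 2500) = 0.808560
R(coincidence logic module) = exp(−0.000094 × 2500) = 0.790571
R(isolation relay) = exp(−0.000076 × 2500) = 0.826959
R(power-range monitor) = exp(−0.000041 × 2500) = 0.902578
Series (coincidence logic module and isolation relay): 0.790571 × 0.826959 = 0.653770
Parallel ([0.653770] and power-range monitor): 1 − (1 − 0.653770)(1 − 0.902578) = 0.966270
Series (signal conditioner and [0.966270]): 0.808560 × 0.966270 = 0.781287
Parallel (trip amplifier and [0.781287]): 1 − (1 − 0.778801)(1 − 0.781287) = 0.9516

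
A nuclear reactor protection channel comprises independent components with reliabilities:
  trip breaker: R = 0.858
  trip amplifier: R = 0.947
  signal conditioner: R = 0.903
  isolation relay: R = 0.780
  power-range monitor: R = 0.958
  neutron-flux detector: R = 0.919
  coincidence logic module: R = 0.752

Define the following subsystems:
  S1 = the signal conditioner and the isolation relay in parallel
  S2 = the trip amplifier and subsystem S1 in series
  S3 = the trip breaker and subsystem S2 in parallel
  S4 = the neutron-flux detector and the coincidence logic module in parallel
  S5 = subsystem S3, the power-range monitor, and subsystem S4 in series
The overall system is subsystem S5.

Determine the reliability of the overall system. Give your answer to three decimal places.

Parallel (signal conditioner and isolation relay): 1 − (1 − 0.90300)(1 − 0.78000) = 0.97866
Series (trip amplifier and [0.97866]): 0.94700 × 0.97866 = 0.92679
Parallel (trip breaker and [0.92679]): 1 − (1 − 0.85800)(1 − 0.92679) = 0.98960
Parallel (neutron-flux detector and coincidence logic module): 1 − (1 − 0.91900)(1 − 0.75200) = 0.97991
Series ([0.98960], power-range monitor, and [0.97991]): 0.98960 × 0.95800 × 0.97991 = 0.929

0.929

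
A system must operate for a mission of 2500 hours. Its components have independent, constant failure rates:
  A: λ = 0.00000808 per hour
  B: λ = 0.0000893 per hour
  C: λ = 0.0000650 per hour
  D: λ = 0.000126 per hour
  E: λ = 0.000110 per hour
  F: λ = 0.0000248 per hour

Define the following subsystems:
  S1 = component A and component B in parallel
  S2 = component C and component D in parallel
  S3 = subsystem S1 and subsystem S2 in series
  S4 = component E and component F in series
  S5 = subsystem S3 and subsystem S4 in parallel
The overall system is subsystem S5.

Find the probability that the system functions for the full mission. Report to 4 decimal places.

0.9873

R(A) = exp(−0.00000808 × 2500) = 0.980003
R(B) = exp(−0.0000893 × 2500) = 0.799915
R(C) = exp(−0.0000650 × 2500) = 0.850016
R(D) = exp(−0.000126 × 2500) = 0.729789
R(E) = exp(−0.000110 × 2500) = 0.759572
R(F) = exp(−0.0000248 × 2500) = 0.939883
Parallel (A and B): 1 − (1 − 0.980003)(1 − 0.799915) = 0.995999
Parallel (C and D): 1 − (1 − 0.850016)(1 − 0.729789) = 0.959473
Series ([0.995999] and [0.959473]): 0.995999 × 0.959473 = 0.955634
Series (E and F): 0.759572 × 0.939883 = 0.713909
Parallel ([0.955634] and [0.713909]): 1 − (1 − 0.955634)(1 − 0.713909) = 0.9873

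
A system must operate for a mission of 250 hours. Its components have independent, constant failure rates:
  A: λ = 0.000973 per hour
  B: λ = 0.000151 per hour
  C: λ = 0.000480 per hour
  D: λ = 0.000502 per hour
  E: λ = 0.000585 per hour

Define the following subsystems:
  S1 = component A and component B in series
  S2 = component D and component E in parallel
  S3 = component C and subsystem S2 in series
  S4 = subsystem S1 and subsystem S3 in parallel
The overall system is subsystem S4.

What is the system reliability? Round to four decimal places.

R(A) = exp(−0.000973 × 250) = 0.784075
R(B) = exp(−0.000151 × 250) = 0.962954
R(C) = exp(−0.000480 × 250) = 0.886920
R(D) = exp(−0.000502 × 250) = 0.882056
R(E) = exp(−0.000585 × 250) = 0.863942
Series (A and B): 0.784075 × 0.962954 = 0.755028
Parallel (D and E): 1 − (1 − 0.882056)(1 − 0.863942) = 0.983953
Series (C and [0.983953]): 0.886920 × 0.983953 = 0.872688
Parallel ([0.755028] and [0.872688]): 1 − (1 − 0.755028)(1 − 0.872688) = 0.9688

0.9688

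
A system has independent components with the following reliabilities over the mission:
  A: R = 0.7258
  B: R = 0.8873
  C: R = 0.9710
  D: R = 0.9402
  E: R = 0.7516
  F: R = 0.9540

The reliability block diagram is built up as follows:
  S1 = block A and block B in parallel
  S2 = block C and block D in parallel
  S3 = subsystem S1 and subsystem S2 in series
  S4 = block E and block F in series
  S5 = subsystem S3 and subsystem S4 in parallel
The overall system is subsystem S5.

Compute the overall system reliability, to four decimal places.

0.9908

Parallel (A and B): 1 − (1 − 0.725800)(1 − 0.887300) = 0.969098
Parallel (C and D): 1 − (1 − 0.971000)(1 − 0.940200) = 0.998266
Series ([0.969098] and [0.998266]): 0.969098 × 0.998266 = 0.967418
Series (E and F): 0.751600 × 0.954000 = 0.717026
Parallel ([0.967418] and [0.717026]): 1 − (1 − 0.967418)(1 − 0.717026) = 0.9908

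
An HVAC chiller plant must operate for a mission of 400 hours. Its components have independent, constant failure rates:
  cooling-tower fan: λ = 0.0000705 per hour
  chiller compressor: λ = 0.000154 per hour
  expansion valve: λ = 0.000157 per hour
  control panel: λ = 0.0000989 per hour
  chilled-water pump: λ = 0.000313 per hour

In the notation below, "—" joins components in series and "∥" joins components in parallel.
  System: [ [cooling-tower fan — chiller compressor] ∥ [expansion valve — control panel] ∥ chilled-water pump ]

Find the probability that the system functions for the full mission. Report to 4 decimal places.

R(cooling-tower fan) = exp(−0.0000705 × 400) = 0.972194
R(chiller compressor) = exp(−0.000154 × 400) = 0.940259
R(expansion valve) = exp(−0.000157 × 400) = 0.939131
R(control panel) = exp(−0.0000989 × 400) = 0.961212
R(chilled-water pump) = exp(−0.000313 × 400) = 0.882320
Series (cooling-tower fan and chiller compressor): 0.972194 × 0.940259 = 0.914114
Series (expansion valve and control panel): 0.939131 × 0.961212 = 0.902704
Parallel ([0.914114], [0.902704], and chilled-water pump): 1 − (1 − 0.914114)(1 − 0.902704)(1 − 0.882320) = 0.9990

0.9990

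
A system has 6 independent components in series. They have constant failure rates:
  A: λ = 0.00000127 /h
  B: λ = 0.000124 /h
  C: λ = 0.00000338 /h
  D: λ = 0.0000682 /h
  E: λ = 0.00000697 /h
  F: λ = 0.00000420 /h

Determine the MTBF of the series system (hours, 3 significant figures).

Series of exponential components: λ_sys = Σ λ_i
λ_sys = 0.00000127 + 0.000124 + 0.00000338 + 0.0000682 + 0.00000697 + 0.00000420 = 2.0802e-04 /h
MTBF = 1 / λ_sys = 4810 h

4810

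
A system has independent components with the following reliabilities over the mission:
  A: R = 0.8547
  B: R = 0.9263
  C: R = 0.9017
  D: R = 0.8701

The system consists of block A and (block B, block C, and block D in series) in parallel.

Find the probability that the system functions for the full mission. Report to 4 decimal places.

Series (B, C, and D): 0.926300 × 0.901700 × 0.870100 = 0.726746
Parallel (A and [0.726746]): 1 − (1 − 0.854700)(1 − 0.726746) = 0.9603

0.9603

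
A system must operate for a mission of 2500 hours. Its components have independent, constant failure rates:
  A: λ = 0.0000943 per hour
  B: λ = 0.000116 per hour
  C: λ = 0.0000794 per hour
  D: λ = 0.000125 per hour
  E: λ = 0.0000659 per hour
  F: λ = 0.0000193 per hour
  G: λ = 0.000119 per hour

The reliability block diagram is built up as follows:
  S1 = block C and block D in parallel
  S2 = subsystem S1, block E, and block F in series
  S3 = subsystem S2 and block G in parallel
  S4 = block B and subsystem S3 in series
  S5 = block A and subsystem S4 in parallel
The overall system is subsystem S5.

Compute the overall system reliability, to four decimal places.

0.9378

R(A) = exp(−0.0000943 × 2500) = 0.789978
R(B) = exp(−0.000116 × 2500) = 0.748264
R(C) = exp(−0.0000794 × 2500) = 0.819960
R(D) = exp(−0.000125 × 2500) = 0.731616
R(E) = exp(−0.0000659 × 2500) = 0.848106
R(F) = exp(−0.0000193 × 2500) = 0.952896
R(G) = exp(−0.000119 × 2500) = 0.742673
Parallel (C and D): 1 − (1 − 0.819960)(1 − 0.731616) = 0.951680
Series ([0.951680], E, and F): 0.951680 × 0.848106 × 0.952896 = 0.769107
Parallel ([0.769107] and G): 1 − (1 − 0.769107)(1 − 0.742673) = 0.940585
Series (B and [0.940585]): 0.748264 × 0.940585 = 0.703806
Parallel (A and [0.703806]): 1 − (1 − 0.789978)(1 − 0.703806) = 0.9378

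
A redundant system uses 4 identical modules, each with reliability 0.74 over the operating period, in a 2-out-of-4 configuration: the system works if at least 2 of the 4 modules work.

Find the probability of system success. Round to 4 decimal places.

R = Σ_{i=2}^{4} C(4,i) p^i (1−p)^{4−i} with p = 0.74
C(4,2)·0.74^2·0.26^2 = 0.222107
C(4,3)·0.74^3·0.26^1 = 0.421433
C(4,4)·0.74^4·0.26^0 = 0.299866
Sum = 0.9434

0.9434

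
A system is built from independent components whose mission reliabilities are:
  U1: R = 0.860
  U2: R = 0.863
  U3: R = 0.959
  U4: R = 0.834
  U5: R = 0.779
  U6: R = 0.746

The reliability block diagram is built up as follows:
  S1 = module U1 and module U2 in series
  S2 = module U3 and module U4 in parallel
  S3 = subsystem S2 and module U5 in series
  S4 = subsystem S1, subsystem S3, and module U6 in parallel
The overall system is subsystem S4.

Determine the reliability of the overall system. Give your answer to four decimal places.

Series (U1 and U2): 0.860000 × 0.863000 = 0.742180
Parallel (U3 and U4): 1 − (1 − 0.959000)(1 − 0.834000) = 0.993194
Series ([0.993194] and U5): 0.993194 × 0.779000 = 0.773698
Parallel ([0.742180], [0.773698], and U6): 1 − (1 − 0.742180)(1 − 0.773698)(1 − 0.746000) = 0.9852

0.9852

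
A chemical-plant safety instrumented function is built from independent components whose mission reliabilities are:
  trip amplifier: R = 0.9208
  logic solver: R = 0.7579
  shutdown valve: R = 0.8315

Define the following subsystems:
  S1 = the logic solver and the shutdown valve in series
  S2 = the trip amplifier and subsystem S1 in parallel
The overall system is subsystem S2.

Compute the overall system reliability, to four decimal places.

Series (logic solver and shutdown valve): 0.757900 × 0.831500 = 0.630194
Parallel (trip amplifier and [0.630194]): 1 − (1 − 0.920800)(1 − 0.630194) = 0.9707

0.9707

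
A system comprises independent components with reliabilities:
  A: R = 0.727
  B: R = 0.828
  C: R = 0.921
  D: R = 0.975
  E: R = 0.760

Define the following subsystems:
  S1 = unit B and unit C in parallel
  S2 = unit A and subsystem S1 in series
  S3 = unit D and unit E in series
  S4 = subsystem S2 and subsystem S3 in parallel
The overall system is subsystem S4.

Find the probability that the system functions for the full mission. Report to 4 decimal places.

Parallel (B and C): 1 − (1 − 0.828000)(1 − 0.921000) = 0.986412
Series (A and [0.986412]): 0.727000 × 0.986412 = 0.717122
Series (D and E): 0.975000 × 0.760000 = 0.741000
Parallel ([0.717122] and [0.741000]): 1 − (1 − 0.717122)(1 − 0.741000) = 0.9267

0.9267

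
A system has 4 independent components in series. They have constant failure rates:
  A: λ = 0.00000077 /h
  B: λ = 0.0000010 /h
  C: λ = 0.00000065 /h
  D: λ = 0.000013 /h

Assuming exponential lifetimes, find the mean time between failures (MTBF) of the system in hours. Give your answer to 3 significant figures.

64900

Series of exponential components: λ_sys = Σ λ_i
λ_sys = 0.00000077 + 0.0000010 + 0.00000065 + 0.000013 = 1.5420e-05 /h
MTBF = 1 / λ_sys = 64900 h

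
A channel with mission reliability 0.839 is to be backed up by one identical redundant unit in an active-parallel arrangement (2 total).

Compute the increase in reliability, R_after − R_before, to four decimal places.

R_before = 0.839
R_after = 1 − (1 − 0.839)^2 = 0.9741
ΔR = 0.9741 − 0.839 = 0.1351

0.1351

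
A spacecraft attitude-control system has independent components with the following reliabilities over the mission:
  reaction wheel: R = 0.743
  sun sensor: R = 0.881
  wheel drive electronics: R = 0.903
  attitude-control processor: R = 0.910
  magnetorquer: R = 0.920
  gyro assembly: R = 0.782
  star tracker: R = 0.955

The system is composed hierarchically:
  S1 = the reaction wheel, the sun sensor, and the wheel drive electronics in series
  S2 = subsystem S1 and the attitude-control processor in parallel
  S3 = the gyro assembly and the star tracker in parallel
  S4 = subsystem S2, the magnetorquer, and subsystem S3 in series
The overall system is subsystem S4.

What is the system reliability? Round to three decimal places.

Series (reaction wheel, sun sensor, and wheel drive electronics): 0.74300 × 0.88100 × 0.90300 = 0.59109
Parallel ([0.59109] and attitude-control processor): 1 − (1 − 0.59109)(1 − 0.91000) = 0.96320
Parallel (gyro assembly and star tracker): 1 − (1 − 0.78200)(1 − 0.95500) = 0.99019
Series ([0.96320], magnetorquer, and [0.99019]): 0.96320 × 0.92000 × 0.99019 = 0.877

0.877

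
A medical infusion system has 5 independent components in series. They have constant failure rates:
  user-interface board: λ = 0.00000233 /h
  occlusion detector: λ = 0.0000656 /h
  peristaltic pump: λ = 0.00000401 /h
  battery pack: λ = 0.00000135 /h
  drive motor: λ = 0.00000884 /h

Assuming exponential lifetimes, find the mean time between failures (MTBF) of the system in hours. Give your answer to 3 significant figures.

Series of exponential components: λ_sys = Σ λ_i
λ_sys = 0.00000233 + 0.0000656 + 0.00000401 + 0.00000135 + 0.00000884 = 8.2130e-05 /h
MTBF = 1 / λ_sys = 12200 h

12200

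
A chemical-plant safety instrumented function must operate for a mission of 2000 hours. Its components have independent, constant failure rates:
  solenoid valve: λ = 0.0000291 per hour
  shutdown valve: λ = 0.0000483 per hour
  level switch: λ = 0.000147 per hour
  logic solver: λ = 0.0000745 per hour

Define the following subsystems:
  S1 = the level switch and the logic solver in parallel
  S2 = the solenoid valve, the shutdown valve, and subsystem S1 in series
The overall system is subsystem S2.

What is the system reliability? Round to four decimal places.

R(solenoid valve) = exp(−0.0000291 × 2000) = 0.943461
R(shutdown valve) = exp(−0.0000483 × 2000) = 0.907919
R(level switch) = exp(−0.000147 × 2000) = 0.745276
R(logic solver) = exp(−0.0000745 × 2000) = 0.861569
Parallel (level switch and logic solver): 1 − (1 − 0.745276)(1 − 0.861569) = 0.964738
Series (solenoid valve, shutdown valve, and [0.964738]): 0.943461 × 0.907919 × 0.964738 = 0.8264

0.8264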